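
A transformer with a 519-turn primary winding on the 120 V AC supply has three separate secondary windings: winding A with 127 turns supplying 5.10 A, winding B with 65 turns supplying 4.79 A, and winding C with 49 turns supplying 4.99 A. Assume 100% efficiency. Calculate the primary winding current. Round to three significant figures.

I_p ≈ 2.32 A

V_A = 120 × 127/519 = 29.364 V; V_B = 120 × 65/519 = 15.029 V; V_C = 120 × 49/519 = 11.329 V.
P_out = V_A I_A + V_B I_B + V_C I_C = 29.364×5.10 + 15.029×4.79 + 11.329×4.99 = 149.76 + 71.988 + 56.534 = 278.28 W.
Ideal ⇒ P_in = P_out, so I_p = P_out/V_p = 278.28/120 = 2.32 A.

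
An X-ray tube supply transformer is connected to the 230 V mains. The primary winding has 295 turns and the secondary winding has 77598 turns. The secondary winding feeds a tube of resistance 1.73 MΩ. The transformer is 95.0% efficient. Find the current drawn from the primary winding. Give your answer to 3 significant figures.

I_p ≈ 9.68 A

V_s = 230 × 77598/295 = 60500 V.
I_s = V_s/R = 60500/(1.73×10^6) = 0.034971 A.
P_out = V_s I_s = 60500 × 0.034971 = 2115.8 W.
P_in = P_out/η = 2115.8/0.950 = 2227.1 W.
I_p = P_in/V_p = 2227.1/230 = 9.68 A.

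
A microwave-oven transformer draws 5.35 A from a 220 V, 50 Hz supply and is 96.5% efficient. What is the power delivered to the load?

P_in = V_p I_p = 220 × 5.35 = 1177.0 W.
P_out = η P_in = 0.965 × 1177.0 = 1140 W.

P_out ≈ 1140 W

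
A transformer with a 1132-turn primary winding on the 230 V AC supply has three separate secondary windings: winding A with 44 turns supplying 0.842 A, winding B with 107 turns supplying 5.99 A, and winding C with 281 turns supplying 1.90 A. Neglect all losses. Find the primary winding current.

V_A = 230 × 44/1132 = 8.9399 V; V_B = 230 × 107/1132 = 21.740 V; V_C = 230 × 281/1132 = 57.094 V.
P_out = V_A I_A + V_B I_B + V_C I_C = 8.9399×0.842 + 21.740×5.99 + 57.094×1.90 = 7.5274 + 130.22 + 108.48 = 246.23 W.
Ideal ⇒ P_in = P_out, so I_p = P_out/V_p = 246.23/230 = 1.07 A.

I_p ≈ 1.07 A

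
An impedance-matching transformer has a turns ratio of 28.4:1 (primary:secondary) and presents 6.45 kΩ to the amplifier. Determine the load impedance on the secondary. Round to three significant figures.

Z_s ≈ 8.00 Ω

Z_s = Z_p/(N_p/N_s)² = 6450/28.4² = 8.00 Ω.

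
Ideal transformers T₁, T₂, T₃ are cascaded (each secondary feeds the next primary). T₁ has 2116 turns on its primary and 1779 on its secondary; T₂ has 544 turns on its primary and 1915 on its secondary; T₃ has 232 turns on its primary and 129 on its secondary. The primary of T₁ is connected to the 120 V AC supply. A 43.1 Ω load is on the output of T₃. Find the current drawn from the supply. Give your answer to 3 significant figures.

I_supply ≈ 7.54 A

Secondary of T₁: V = 120.00 × 1779/2116 = 100.89 V.
Secondary of T₂: V = 100.89 × 1915/544 = 355.15 V.
Secondary of T₃: V = 355.15 × 129/232 = 197.48 V.
I_load = 197.48/43.1 = 4.5818 A, so P_out = 197.48 × 4.5818 = 904.79 W.
All ideal ⇒ P_in = P_out, so I_supply = 904.79/120 = 7.54 A.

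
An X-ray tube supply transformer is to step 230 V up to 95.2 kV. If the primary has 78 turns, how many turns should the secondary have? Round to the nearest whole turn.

N_s/N_p = V_s/V_p, so N_s = 78 × 95200/230 = 32285.2 ≈ 32285 turns.

N_s = 32285 turns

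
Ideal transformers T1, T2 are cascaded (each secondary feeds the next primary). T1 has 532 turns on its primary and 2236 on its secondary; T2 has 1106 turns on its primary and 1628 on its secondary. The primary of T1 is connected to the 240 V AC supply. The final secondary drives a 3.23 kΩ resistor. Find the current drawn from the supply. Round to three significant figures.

I_supply ≈ 2.84 A

Secondary of T1: V = 240.00 × 2236/532 = 1008.7 V.
Secondary of T2: V = 1008.7 × 1628/1106 = 1484.8 V.
I_load = 1484.8/3230 = 0.45969 A, so P_out = 1484.8 × 0.45969 = 682.56 W.
All ideal ⇒ P_in = P_out, so I_supply = 682.56/240 = 2.84 A.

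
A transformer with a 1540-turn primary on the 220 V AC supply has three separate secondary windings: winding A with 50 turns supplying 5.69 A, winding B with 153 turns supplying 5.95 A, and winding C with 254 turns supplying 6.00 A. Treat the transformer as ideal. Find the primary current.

I_p ≈ 1.77 A

V_A = 220 × 50/1540 = 7.1429 V; V_B = 220 × 153/1540 = 21.857 V; V_C = 220 × 254/1540 = 36.286 V.
P_out = V_A I_A + V_B I_B + V_C I_C = 7.1429×5.69 + 21.857×5.95 + 36.286×6.00 = 40.643 + 130.05 + 217.71 = 388.41 W.
Ideal ⇒ P_in = P_out, so I_p = P_out/V_p = 388.41/220 = 1.77 A.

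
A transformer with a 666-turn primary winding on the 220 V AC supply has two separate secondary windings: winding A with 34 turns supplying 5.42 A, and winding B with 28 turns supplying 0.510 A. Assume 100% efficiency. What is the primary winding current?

I_p ≈ 0.298 A

V_A = 220 × 34/666 = 11.231 V; V_B = 220 × 28/666 = 9.2492 V.
P_out = V_A I_A + V_B I_B = 11.231×5.42 + 9.2492×0.510 = 60.873 + 4.7171 = 65.590 W.
Ideal ⇒ P_in = P_out, so I_p = P_out/V_p = 65.590/220 = 0.298 A.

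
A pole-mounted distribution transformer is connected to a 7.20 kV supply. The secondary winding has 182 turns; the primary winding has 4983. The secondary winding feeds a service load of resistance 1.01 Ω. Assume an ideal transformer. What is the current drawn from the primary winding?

I_p ≈ 9.51 A

V_s = V_p × N_s/N_p = 7200 × 182/4983 = 262.97 V.
I_s = V_s/R = 262.97/1.01 = 260.37 A.
For an ideal transformer I_p N_p = I_s N_s, so I_p = 260.37 × 182/4983 = 9.51 A.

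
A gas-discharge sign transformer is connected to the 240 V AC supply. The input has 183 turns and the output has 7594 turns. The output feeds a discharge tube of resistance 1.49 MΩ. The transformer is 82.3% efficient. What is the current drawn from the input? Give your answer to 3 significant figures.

V_out = 240 × 7594/183 = 9959.3 V.
I_out = V_out/R = 9959.3/(1.49×10^6) = 0.0066841 A.
P_out = V_out I_out = 9959.3 × 0.0066841 = 66.569 W.
P_in = P_out/η = 66.569/0.823 = 80.886 W.
I_in = P_in/V_in = 80.886/240 = 0.337 A.

I_in ≈ 0.337 A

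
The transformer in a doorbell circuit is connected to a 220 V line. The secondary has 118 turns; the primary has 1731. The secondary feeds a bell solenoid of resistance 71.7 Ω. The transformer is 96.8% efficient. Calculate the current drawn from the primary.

V_s = 220 × 118/1731 = 14.997 V.
I_s = V_s/R = 14.997/71.7 = 0.20916 A.
P_out = V_s I_s = 14.997 × 0.20916 = 3.1369 W.
P_in = P_out/η = 3.1369/0.968 = 3.2406 W.
I_p = P_in/V_p = 3.2406/220 = 0.0147 A.

I_p ≈ 0.0147 A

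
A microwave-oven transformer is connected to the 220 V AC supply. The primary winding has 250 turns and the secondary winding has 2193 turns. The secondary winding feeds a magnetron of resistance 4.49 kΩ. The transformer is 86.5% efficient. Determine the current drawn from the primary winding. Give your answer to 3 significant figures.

I_p ≈ 4.36 A

V_s = 220 × 2193/250 = 1929.8 V.
I_s = V_s/R = 1929.8/4490 = 0.42981 A.
P_out = V_s I_s = 1929.8 × 0.42981 = 829.46 W.
P_in = P_out/η = 829.46/0.865 = 958.92 W.
I_p = P_in/V_p = 958.92/220 = 4.36 A.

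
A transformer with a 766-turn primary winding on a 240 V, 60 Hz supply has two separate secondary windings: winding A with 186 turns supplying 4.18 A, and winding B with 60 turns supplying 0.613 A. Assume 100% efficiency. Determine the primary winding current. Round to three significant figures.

V_A = 240 × 186/766 = 58.277 V; V_B = 240 × 60/766 = 18.799 V.
P_out = V_A I_A + V_B I_B = 58.277×4.18 + 18.799×0.613 = 243.60 + 11.524 = 255.12 W.
Ideal ⇒ P_in = P_out, so I_p = P_out/V_p = 255.12/240 = 1.06 A.

I_p ≈ 1.06 A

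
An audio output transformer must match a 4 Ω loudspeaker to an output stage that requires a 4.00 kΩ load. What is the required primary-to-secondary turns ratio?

N_p/N_s ≈ 31.6

Z_p/Z_s = (N_p/N_s)², so N_p/N_s = √(4000/4) = √1000 = 31.6.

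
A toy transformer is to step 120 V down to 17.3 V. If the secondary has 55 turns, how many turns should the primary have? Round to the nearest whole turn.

N_p/N_s = V_p/V_s, so N_p = 55 × 120/17.3 = 381.5 ≈ 382 turns.

N_p = 382 turns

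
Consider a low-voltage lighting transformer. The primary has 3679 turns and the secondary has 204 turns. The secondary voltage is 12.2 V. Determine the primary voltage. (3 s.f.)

V_p/V_s = N_p/N_s, so V_p = 12.2 × 3679/204 = 220 V.

V_p ≈ 220 V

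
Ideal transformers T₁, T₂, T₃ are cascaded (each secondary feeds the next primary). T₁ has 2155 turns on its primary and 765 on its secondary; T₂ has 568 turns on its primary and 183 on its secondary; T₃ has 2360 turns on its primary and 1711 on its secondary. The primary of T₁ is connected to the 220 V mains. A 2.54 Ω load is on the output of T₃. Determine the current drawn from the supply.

I_supply ≈ 0.596 A

After T₁: V = 220.00 × 765/2155 = 78.097 V.
After T₂: V = 78.097 × 183/568 = 25.162 V.
After T₃: V = 25.162 × 1711/2360 = 18.242 V.
I_load = 18.242/2.54 = 7.1820 A, so P_out = 18.242 × 7.1820 = 131.02 W.
All ideal ⇒ P_in = P_out, so I_supply = 131.02/220 = 0.596 A.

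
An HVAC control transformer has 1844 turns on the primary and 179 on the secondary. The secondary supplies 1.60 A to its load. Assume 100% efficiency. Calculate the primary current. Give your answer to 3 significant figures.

I_p ≈ 0.155 A

For an ideal transformer I_p/I_s = N_s/N_p, so I_p = 1.60 × 179/1844 = 0.155 A.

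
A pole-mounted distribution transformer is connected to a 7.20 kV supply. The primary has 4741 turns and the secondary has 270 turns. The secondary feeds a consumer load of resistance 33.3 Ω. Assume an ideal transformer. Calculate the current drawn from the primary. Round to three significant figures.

V_s = V_p × N_s/N_p = 7200 × 270/4741 = 410.04 V.
I_s = V_s/R = 410.04/33.3 = 12.314 A.
For an ideal transformer I_p N_p = I_s N_s, so I_p = 12.314 × 270/4741 = 0.701 A.

I_p ≈ 0.701 A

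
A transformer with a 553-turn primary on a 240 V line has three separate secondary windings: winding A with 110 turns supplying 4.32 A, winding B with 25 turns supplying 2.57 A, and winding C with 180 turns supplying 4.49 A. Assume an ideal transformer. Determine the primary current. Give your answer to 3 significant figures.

V_A = 240 × 110/553 = 47.740 V; V_B = 240 × 25/553 = 10.850 V; V_C = 240 × 180/553 = 78.119 V.
P_out = V_A I_A + V_B I_B + V_C I_C = 47.740×4.32 + 10.850×2.57 + 78.119×4.49 = 206.24 + 27.884 + 350.76 = 584.88 W.
Ideal ⇒ P_in = P_out, so I_p = P_out/V_p = 584.88/240 = 2.44 A.

I_p ≈ 2.44 A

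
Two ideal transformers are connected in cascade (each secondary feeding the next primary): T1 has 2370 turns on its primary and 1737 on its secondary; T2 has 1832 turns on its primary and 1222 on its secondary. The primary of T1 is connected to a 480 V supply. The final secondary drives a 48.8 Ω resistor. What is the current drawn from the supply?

I_supply ≈ 2.35 A

After T1: V = 480.00 × 1737/2370 = 351.80 V.
After T2: V = 351.80 × 1222/1832 = 234.66 V.
I_load = 234.66/48.8 = 4.8086 A, so P_out = 234.66 × 4.8086 = 1128.4 W.
All ideal ⇒ P_in = P_out, so I_supply = 1128.4/480 = 2.35 A.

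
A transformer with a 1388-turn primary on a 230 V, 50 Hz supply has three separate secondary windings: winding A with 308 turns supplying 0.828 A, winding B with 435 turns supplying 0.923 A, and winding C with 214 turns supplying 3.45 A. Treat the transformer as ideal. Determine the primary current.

I_p ≈ 1.00 A

V_A = 230 × 308/1388 = 51.037 V; V_B = 230 × 435/1388 = 72.082 V; V_C = 230 × 214/1388 = 35.461 V.
P_out = V_A I_A + V_B I_B + V_C I_C = 51.037×0.828 + 72.082×0.923 + 35.461×3.45 = 42.259 + 66.532 + 122.34 = 231.13 W.
Ideal ⇒ P_in = P_out, so I_p = P_out/V_p = 231.13/230 = 1.00 A.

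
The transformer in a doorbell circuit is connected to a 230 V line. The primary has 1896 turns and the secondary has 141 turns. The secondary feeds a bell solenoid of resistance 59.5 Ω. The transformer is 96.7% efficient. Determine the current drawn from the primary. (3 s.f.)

I_p ≈ 0.0221 A

V_s = 230 × 141/1896 = 17.104 V.
I_s = V_s/R = 17.104/59.5 = 0.28747 A.
P_out = V_s I_s = 17.104 × 0.28747 = 4.9170 W.
P_in = P_out/η = 4.9170/0.967 = 5.0848 W.
I_p = P_in/V_p = 5.0848/230 = 0.0221 A.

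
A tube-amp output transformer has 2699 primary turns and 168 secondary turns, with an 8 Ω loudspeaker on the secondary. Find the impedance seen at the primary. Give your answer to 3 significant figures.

Z_p = (N_p/N_s)² × Z_s = (2699/168)² × 8 = 2060 Ω.

Z_p ≈ 2060 Ω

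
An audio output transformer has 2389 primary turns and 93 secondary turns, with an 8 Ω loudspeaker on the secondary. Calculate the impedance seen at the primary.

Z_p = (N_p/N_s)² × Z_s = (2389/93)² × 8 = 5280 Ω.

Z_p ≈ 5280 Ω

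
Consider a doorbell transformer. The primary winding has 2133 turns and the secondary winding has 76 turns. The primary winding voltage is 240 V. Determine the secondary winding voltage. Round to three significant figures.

V_s ≈ 8.55 V

V_s/V_p = N_s/N_p, so V_s = 240 × 76/2133 = 8.55 V.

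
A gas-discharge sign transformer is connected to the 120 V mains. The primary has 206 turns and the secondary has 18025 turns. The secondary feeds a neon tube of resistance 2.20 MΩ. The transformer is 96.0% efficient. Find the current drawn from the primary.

I_p ≈ 0.435 A

V_s = 120 × 18025/206 = 10500 V.
I_s = V_s/R = 10500/(2.20×10^6) = 0.0047727 A.
P_out = V_s I_s = 10500 × 0.0047727 = 50.114 W.
P_in = P_out/η = 50.114/0.960 = 52.202 W.
I_p = P_in/V_p = 52.202/120 = 0.435 A.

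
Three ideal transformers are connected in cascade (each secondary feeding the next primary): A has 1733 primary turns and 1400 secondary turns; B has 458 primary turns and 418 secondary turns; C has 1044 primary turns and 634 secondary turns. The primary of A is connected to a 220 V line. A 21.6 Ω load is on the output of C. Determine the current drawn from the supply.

I_supply ≈ 2.04 A

Secondary of A: V = 220.00 × 1400/1733 = 177.73 V.
Secondary of B: V = 177.73 × 418/458 = 162.20 V.
Secondary of C: V = 162.20 × 634/1044 = 98.504 V.
I_load = 98.504/21.6 = 4.5603 A, so P_out = 98.504 × 4.5603 = 449.21 W.
All ideal ⇒ P_in = P_out, so I_supply = 449.21/220 = 2.04 A.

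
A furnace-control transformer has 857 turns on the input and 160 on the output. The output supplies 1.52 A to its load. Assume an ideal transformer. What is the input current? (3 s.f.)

For an ideal transformer I_in/I_out = N_out/N_in, so I_in = 1.52 × 160/857 = 0.284 A.

I_in ≈ 0.284 A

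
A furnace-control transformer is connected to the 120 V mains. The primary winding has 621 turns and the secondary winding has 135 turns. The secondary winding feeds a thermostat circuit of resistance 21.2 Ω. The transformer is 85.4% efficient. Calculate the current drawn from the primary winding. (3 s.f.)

I_p ≈ 0.313 A

V_s = 120 × 135/621 = 26.087 V.
I_s = V_s/R = 26.087/21.2 = 1.2305 A.
P_out = V_s I_s = 26.087 × 1.2305 = 32.100 W.
P_in = P_out/η = 32.100/0.854 = 37.588 W.
I_p = P_in/V_p = 37.588/120 = 0.313 A.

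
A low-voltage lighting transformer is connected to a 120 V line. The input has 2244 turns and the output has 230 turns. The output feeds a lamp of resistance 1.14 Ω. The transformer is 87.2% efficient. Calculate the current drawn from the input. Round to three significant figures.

V_out = 120 × 230/2244 = 12.299 V.
I_out = V_out/R = 12.299/1.14 = 10.789 A.
P_out = V_out I_out = 12.299 × 10.789 = 132.70 W.
P_in = P_out/η = 132.70/0.872 = 152.18 W.
I_in = P_in/V_in = 152.18/120 = 1.27 A.

I_in ≈ 1.27 A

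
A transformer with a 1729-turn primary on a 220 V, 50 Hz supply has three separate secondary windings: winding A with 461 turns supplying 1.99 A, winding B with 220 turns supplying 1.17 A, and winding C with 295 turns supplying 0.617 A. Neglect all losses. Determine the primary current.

I_p ≈ 0.785 A

V_A = 220 × 461/1729 = 58.658 V; V_B = 220 × 220/1729 = 27.993 V; V_C = 220 × 295/1729 = 37.536 V.
P_out = V_A I_A + V_B I_B + V_C I_C = 58.658×1.99 + 27.993×1.17 + 37.536×0.617 = 116.73 + 32.752 + 23.160 = 172.64 W.
Ideal ⇒ P_in = P_out, so I_p = P_out/V_p = 172.64/220 = 0.785 A.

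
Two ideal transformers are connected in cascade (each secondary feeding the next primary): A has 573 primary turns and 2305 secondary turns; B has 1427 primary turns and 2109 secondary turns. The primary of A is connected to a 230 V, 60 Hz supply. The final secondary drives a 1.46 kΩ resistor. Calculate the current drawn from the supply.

After A: V = 230.00 × 2305/573 = 925.22 V.
After B: V = 925.22 × 2109/1427 = 1367.4 V.
I_load = 1367.4/1460 = 0.93658 A, so P_out = 1367.4 × 0.93658 = 1280.7 W.
All ideal ⇒ P_in = P_out, so I_supply = 1280.7/230 = 5.57 A.

I_supply ≈ 5.57 A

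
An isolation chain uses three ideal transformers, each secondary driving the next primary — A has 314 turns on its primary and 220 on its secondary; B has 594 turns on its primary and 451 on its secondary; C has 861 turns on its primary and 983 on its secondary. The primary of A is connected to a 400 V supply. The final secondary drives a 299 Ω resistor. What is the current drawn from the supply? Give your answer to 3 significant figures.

Secondary of A: V = 400.00 × 220/314 = 280.25 V.
Secondary of B: V = 280.25 × 451/594 = 212.79 V.
Secondary of C: V = 212.79 × 983/861 = 242.94 V.
I_load = 242.94/299 = 0.81250 A, so P_out = 242.94 × 0.81250 = 197.39 W.
All ideal ⇒ P_in = P_out, so I_supply = 197.39/400 = 0.493 A.

I_supply ≈ 0.493 A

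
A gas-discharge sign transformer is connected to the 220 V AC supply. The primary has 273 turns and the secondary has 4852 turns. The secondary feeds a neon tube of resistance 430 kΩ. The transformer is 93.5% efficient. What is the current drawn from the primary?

V_s = 220 × 4852/273 = 3910.0 V.
I_s = V_s/R = 3910.0/430000 = 0.0090931 A.
P_out = V_s I_s = 3910.0 × 0.0090931 = 35.554 W.
P_in = P_out/η = 35.554/0.935 = 38.026 W.
I_p = P_in/V_p = 38.026/220 = 0.173 A.

I_p ≈ 0.173 A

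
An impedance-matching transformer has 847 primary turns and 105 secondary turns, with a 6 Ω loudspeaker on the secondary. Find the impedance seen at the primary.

Z_p ≈ 390 Ω

Z_p = (N_p/N_s)² × Z_s = (847/105)² × 6 = 390 Ω.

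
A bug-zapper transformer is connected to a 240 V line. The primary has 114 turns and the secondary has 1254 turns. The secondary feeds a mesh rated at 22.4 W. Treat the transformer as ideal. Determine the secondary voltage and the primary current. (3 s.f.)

V_s = V_p × N_s/N_p = 240 × 1254/114 = 2640.0 V.
I_s = P/V_s = 22.4/2640.0 = 0.0084848 A.
I_p = I_s × N_s/N_p = 0.0084848 × 1254/114 = 0.0933 A.

V_s ≈ 2640 V, I_p ≈ 0.0933 A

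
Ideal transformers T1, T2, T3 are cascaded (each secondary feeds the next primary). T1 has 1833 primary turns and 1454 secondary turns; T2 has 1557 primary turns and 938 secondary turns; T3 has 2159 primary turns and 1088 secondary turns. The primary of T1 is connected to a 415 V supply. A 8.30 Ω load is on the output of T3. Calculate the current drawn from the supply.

Secondary of T1: V = 415.00 × 1454/1833 = 329.19 V.
Secondary of T2: V = 329.19 × 938/1557 = 198.32 V.
Secondary of T3: V = 198.32 × 1088/2159 = 99.940 V.
I_load = 99.940/8.30 = 12.041 A, so P_out = 99.940 × 12.041 = 1203.4 W.
All ideal ⇒ P_in = P_out, so I_supply = 1203.4/415 = 2.90 A.

I_supply ≈ 2.90 A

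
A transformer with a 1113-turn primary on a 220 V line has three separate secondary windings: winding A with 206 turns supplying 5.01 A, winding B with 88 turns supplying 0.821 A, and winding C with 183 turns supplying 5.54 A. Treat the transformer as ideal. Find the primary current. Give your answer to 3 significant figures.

I_p ≈ 1.90 A

V_A = 220 × 206/1113 = 40.719 V; V_B = 220 × 88/1113 = 17.394 V; V_C = 220 × 183/1113 = 36.173 V.
P_out = V_A I_A + V_B I_B + V_C I_C = 40.719×5.01 + 17.394×0.821 + 36.173×5.54 = 204.00 + 14.281 + 200.40 = 418.68 W.
Ideal ⇒ P_in = P_out, so I_p = P_out/V_p = 418.68/220 = 1.90 A.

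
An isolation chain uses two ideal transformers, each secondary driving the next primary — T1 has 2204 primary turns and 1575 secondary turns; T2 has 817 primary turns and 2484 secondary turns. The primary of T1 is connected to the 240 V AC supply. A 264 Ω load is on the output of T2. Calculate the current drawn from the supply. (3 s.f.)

After T1: V = 240.00 × 1575/2204 = 171.51 V.
After T2: V = 171.51 × 2484/817 = 521.45 V.
I_load = 521.45/264 = 1.9752 A, so P_out = 521.45 × 1.9752 = 1029.9 W.
All ideal ⇒ P_in = P_out, so I_supply = 1029.9/240 = 4.29 A.

I_supply ≈ 4.29 A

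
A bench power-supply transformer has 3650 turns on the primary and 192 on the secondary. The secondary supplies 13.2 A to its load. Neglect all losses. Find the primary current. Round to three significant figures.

I_p ≈ 0.694 A

For an ideal transformer I_p/I_s = N_s/N_p, so I_p = 13.2 × 192/3650 = 0.694 A.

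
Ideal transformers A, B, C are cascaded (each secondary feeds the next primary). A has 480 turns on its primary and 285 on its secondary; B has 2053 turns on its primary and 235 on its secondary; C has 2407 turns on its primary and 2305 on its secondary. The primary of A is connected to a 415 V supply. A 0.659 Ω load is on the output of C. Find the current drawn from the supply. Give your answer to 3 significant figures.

After A: V = 415.00 × 285/480 = 246.41 V.
After B: V = 246.41 × 235/2053 = 28.205 V.
After C: V = 28.205 × 2305/2407 = 27.010 V.
I_load = 27.010/0.659 = 40.986 A, so P_out = 27.010 × 40.986 = 1107.0 W.
All ideal ⇒ P_in = P_out, so I_supply = 1107.0/415 = 2.67 A.

I_supply ≈ 2.67 A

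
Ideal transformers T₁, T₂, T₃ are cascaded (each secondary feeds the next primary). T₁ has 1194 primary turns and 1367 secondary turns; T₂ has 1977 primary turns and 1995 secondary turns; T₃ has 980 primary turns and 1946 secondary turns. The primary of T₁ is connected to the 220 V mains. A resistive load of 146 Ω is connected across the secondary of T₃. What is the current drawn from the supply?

Secondary of T₁: V = 220.00 × 1367/1194 = 251.88 V.
Secondary of T₂: V = 251.88 × 1995/1977 = 254.17 V.
Secondary of T₃: V = 254.17 × 1946/980 = 504.71 V.
I_load = 504.71/146 = 3.4569 A, so P_out = 504.71 × 3.4569 = 1744.7 W.
All ideal ⇒ P_in = P_out, so I_supply = 1744.7/220 = 7.93 A.

I_supply ≈ 7.93 A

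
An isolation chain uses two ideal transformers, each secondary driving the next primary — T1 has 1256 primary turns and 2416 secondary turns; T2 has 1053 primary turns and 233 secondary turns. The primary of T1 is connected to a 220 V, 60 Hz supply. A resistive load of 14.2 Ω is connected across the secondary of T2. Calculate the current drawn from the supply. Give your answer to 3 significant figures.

After T1: V = 220.00 × 2416/1256 = 423.18 V.
After T2: V = 423.18 × 233/1053 = 93.639 V.
I_load = 93.639/14.2 = 6.5943 A, so P_out = 93.639 × 6.5943 = 617.49 W.
All ideal ⇒ P_in = P_out, so I_supply = 617.49/220 = 2.81 A.

I_supply ≈ 2.81 A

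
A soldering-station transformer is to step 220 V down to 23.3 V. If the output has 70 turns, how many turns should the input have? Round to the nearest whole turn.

N_in/N_out = V_in/V_out, so N_in = 70 × 220/23.3 = 660.9 ≈ 661 turns.

N_in = 661 turns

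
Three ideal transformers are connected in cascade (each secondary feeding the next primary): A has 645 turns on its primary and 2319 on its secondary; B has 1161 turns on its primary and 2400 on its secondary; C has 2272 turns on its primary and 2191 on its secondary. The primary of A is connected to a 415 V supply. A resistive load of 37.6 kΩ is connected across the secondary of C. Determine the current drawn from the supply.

After A: V = 415.00 × 2319/645 = 1492.1 V.
After B: V = 1492.1 × 2400/1161 = 3084.4 V.
After C: V = 3084.4 × 2191/2272 = 2974.4 V.
I_load = 2974.4/37600 = 0.079107 A, so P_out = 2974.4 × 0.079107 = 235.30 W.
All ideal ⇒ P_in = P_out, so I_supply = 235.30/415 = 0.567 A.

I_supply ≈ 0.567 A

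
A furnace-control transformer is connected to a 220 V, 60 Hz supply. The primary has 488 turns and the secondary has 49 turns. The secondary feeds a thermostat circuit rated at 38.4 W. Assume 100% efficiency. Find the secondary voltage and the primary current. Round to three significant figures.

V_s = V_p × N_s/N_p = 220 × 49/488 = 22.090 V.
I_s = P/V_s = 38.4/22.090 = 1.7383 A.
I_p = I_s × N_s/N_p = 1.7383 × 49/488 = 0.175 A.

V_s ≈ 22.1 V, I_p ≈ 0.175 A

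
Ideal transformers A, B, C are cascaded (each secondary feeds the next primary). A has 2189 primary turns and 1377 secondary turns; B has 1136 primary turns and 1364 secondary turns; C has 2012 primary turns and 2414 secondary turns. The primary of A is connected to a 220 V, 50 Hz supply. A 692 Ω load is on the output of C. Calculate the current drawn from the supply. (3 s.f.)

Secondary of A: V = 220.00 × 1377/2189 = 138.39 V.
Secondary of B: V = 138.39 × 1364/1136 = 166.17 V.
Secondary of C: V = 166.17 × 2414/2012 = 199.37 V.
I_load = 199.37/692 = 0.28810 A, so P_out = 199.37 × 0.28810 = 57.439 W.
All ideal ⇒ P_in = P_out, so I_supply = 57.439/220 = 0.261 A.

I_supply ≈ 0.261 A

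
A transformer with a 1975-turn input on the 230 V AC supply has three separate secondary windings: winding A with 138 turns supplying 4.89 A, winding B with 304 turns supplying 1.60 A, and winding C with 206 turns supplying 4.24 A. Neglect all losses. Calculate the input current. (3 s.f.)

I_in ≈ 1.03 A

V_A = 230 × 138/1975 = 16.071 V; V_B = 230 × 304/1975 = 35.403 V; V_C = 230 × 206/1975 = 23.990 V.
P_out = V_A I_A + V_B I_B + V_C I_C = 16.071×4.89 + 35.403×1.60 + 23.990×4.24 = 78.587 + 56.644 + 101.72 = 236.95 W.
Ideal ⇒ P_in = P_out, so I_in = P_out/V_in = 236.95/230 = 1.03 A.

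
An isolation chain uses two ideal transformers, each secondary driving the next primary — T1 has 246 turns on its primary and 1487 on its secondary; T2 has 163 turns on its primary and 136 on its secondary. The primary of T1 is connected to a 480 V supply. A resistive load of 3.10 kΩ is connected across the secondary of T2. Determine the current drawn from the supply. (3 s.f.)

Secondary of T1: V = 480.00 × 1487/246 = 2901.5 V.
Secondary of T2: V = 2901.5 × 136/163 = 2420.9 V.
I_load = 2420.9/3100 = 0.78092 A, so P_out = 2420.9 × 0.78092 = 1890.5 W.
All ideal ⇒ P_in = P_out, so I_supply = 1890.5/480 = 3.94 A.

I_supply ≈ 3.94 A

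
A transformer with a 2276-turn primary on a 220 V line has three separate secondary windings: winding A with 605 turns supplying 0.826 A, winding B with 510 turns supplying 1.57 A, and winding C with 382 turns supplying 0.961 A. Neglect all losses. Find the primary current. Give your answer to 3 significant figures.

I_p ≈ 0.733 A

V_A = 220 × 605/2276 = 58.480 V; V_B = 220 × 510/2276 = 49.297 V; V_C = 220 × 382/2276 = 36.924 V.
P_out = V_A I_A + V_B I_B + V_C I_C = 58.480×0.826 + 49.297×1.57 + 36.924×0.961 = 48.304 + 77.396 + 35.484 = 161.18 W.
Ideal ⇒ P_in = P_out, so I_p = P_out/V_p = 161.18/220 = 0.733 A.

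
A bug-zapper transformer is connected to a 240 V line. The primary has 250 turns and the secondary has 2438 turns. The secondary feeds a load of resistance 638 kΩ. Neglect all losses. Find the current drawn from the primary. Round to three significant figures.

V_s = V_p × N_s/N_p = 240 × 2438/250 = 2340.5 V.
I_s = V_s/R = 2340.5/638000 = 0.0036685 A.
For an ideal transformer I_p N_p = I_s N_s, so I_p = 0.0036685 × 2438/250 = 0.0358 A.

I_p ≈ 0.0358 A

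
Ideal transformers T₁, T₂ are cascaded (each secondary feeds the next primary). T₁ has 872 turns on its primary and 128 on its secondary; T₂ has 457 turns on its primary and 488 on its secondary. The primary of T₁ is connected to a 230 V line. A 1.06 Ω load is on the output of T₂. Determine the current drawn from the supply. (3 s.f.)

Secondary of T₁: V = 230.00 × 128/872 = 33.761 V.
Secondary of T₂: V = 33.761 × 488/457 = 36.052 V.
I_load = 36.052/1.06 = 34.011 A, so P_out = 36.052 × 34.011 = 1226.2 W.
All ideal ⇒ P_in = P_out, so I_supply = 1226.2/230 = 5.33 A.

I_supply ≈ 5.33 A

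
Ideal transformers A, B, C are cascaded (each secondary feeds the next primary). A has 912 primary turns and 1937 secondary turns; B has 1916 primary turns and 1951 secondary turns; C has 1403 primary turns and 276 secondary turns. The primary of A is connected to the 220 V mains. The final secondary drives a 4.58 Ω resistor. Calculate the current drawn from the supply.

After A: V = 220.00 × 1937/912 = 467.26 V.
After B: V = 467.26 × 1951/1916 = 475.79 V.
After C: V = 475.79 × 276/1403 = 93.599 V.
I_load = 93.599/4.58 = 20.436 A, so P_out = 93.599 × 20.436 = 1912.8 W.
All ideal ⇒ P_in = P_out, so I_supply = 1912.8/220 = 8.69 A.

I_supply ≈ 8.69 A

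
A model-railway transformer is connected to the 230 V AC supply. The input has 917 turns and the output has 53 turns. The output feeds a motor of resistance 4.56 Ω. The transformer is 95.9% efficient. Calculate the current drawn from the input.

I_in ≈ 0.176 A

V_out = 230 × 53/917 = 13.293 V.
I_out = V_out/R = 13.293/4.56 = 2.9152 A.
P_out = V_out I_out = 13.293 × 2.9152 = 38.753 W.
P_in = P_out/η = 38.753/0.959 = 40.410 W.
I_in = P_in/V_in = 40.410/230 = 0.176 A.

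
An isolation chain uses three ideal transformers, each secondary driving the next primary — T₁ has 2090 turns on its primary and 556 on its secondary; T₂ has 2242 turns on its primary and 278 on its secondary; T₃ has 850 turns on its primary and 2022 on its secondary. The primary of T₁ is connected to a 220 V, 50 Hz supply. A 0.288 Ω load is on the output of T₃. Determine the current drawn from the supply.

I_supply ≈ 4.70 A

Secondary of T₁: V = 220.00 × 556/2090 = 58.526 V.
Secondary of T₂: V = 58.526 × 278/2242 = 7.2571 V.
Secondary of T₃: V = 7.2571 × 2022/850 = 17.263 V.
I_load = 17.263/0.288 = 59.942 A, so P_out = 17.263 × 59.942 = 1034.8 W.
All ideal ⇒ P_in = P_out, so I_supply = 1034.8/220 = 4.70 A.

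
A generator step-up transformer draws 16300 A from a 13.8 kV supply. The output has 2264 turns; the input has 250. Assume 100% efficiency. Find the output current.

I_out/I_in = N_in/N_out, so I_out = 16300 × 250/2264 = 1800 A.

I_out ≈ 1800 A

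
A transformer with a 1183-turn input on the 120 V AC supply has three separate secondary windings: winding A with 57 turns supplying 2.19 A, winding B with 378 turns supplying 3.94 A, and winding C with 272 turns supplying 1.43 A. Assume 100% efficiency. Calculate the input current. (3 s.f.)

I_in ≈ 1.69 A

V_A = 120 × 57/1183 = 5.7819 V; V_B = 120 × 378/1183 = 38.343 V; V_C = 120 × 272/1183 = 27.591 V.
P_out = V_A I_A + V_B I_B + V_C I_C = 5.7819×2.19 + 38.343×3.94 + 27.591×1.43 = 12.662 + 151.07 + 39.455 = 203.19 W.
Ideal ⇒ P_in = P_out, so I_in = P_out/V_in = 203.19/120 = 1.69 A.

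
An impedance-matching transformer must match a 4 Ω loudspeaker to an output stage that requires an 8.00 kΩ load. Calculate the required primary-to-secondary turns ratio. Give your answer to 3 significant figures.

N_p/N_s ≈ 44.7

Z_p/Z_s = (N_p/N_s)², so N_p/N_s = √(8000/4) = √2000 = 44.7.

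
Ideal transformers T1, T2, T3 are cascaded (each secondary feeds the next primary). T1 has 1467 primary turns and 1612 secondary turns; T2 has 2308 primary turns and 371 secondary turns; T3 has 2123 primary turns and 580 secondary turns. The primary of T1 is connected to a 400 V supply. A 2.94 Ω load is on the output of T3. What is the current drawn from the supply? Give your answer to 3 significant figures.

Secondary of T1: V = 400.00 × 1612/1467 = 439.54 V.
Secondary of T2: V = 439.54 × 371/2308 = 70.653 V.
Secondary of T3: V = 70.653 × 580/2123 = 19.302 V.
I_load = 19.302/2.94 = 6.5654 A, so P_out = 19.302 × 6.5654 = 126.73 W.
All ideal ⇒ P_in = P_out, so I_supply = 126.73/400 = 0.317 A.

I_supply ≈ 0.317 A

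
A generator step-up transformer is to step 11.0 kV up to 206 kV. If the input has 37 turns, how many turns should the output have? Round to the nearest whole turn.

N_out = 693 turns

N_out/N_in = V_out/V_in, so N_out = 37 × 206000/11000 = 692.9 ≈ 693 turns.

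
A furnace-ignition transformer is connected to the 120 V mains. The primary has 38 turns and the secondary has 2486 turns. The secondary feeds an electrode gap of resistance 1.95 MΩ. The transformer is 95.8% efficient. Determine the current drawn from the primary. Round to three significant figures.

I_p ≈ 0.275 A

V_s = 120 × 2486/38 = 7850.5 V.
I_s = V_s/R = 7850.5/(1.95×10^6) = 0.0040259 A.
P_out = V_s I_s = 7850.5 × 0.0040259 = 31.606 W.
P_in = P_out/η = 31.606/0.958 = 32.991 W.
I_p = P_in/V_p = 32.991/120 = 0.275 A.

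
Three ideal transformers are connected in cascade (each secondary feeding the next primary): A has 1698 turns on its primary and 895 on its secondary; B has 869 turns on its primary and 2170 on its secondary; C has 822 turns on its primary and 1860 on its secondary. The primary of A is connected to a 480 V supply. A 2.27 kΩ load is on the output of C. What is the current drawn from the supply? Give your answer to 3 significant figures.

After A: V = 480.00 × 895/1698 = 253.00 V.
After B: V = 253.00 × 2170/869 = 631.78 V.
After C: V = 631.78 × 1860/822 = 1429.6 V.
I_load = 1429.6/2270 = 0.62977 A, so P_out = 1429.6 × 0.62977 = 900.30 W.
All ideal ⇒ P_in = P_out, so I_supply = 900.30/480 = 1.88 A.

I_supply ≈ 1.88 A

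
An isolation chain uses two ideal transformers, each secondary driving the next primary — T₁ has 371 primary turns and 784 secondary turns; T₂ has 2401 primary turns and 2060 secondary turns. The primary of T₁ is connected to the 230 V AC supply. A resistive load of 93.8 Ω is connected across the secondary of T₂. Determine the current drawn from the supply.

After T₁: V = 230.00 × 784/371 = 486.04 V.
After T₂: V = 486.04 × 2060/2401 = 417.01 V.
I_load = 417.01/93.8 = 4.4457 A, so P_out = 417.01 × 4.4457 = 1853.9 W.
All ideal ⇒ P_in = P_out, so I_supply = 1853.9/230 = 8.06 A.

I_supply ≈ 8.06 A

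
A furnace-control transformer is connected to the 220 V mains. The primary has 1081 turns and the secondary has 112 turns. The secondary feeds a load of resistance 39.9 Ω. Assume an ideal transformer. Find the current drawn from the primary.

I_p ≈ 0.0592 A

V_s = V_p × N_s/N_p = 220 × 112/1081 = 22.794 V.
I_s = V_s/R = 22.794/39.9 = 0.57127 A.
For an ideal transformer I_p N_p = I_s N_s, so I_p = 0.57127 × 112/1081 = 0.0592 A.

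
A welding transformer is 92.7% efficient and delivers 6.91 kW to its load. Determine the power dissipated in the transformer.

P_loss ≈ 544 W

P_in = P_out/η = 6910/0.927 = 7454.15 W.
P_loss = P_in − P_out = 7454.15 − 6910 = 544 W.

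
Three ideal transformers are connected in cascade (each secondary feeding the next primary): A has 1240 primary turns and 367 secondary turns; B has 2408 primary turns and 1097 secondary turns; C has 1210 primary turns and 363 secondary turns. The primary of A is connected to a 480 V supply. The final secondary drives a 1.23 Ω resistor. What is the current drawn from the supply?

After A: V = 480.00 × 367/1240 = 142.06 V.
After B: V = 142.06 × 1097/2408 = 64.720 V.
After C: V = 64.720 × 363/1210 = 19.416 V.
I_load = 19.416/1.23 = 15.785 A, so P_out = 19.416 × 15.785 = 306.48 W.
All ideal ⇒ P_in = P_out, so I_supply = 306.48/480 = 0.639 A.

I_supply ≈ 0.639 A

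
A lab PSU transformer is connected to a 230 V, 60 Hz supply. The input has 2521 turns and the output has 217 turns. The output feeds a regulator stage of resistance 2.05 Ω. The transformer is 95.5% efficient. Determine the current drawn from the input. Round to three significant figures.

I_in ≈ 0.870 A

V_out = 230 × 217/2521 = 19.798 V.
I_out = V_out/R = 19.798/2.05 = 9.6574 A.
P_out = V_out I_out = 19.798 × 9.6574 = 191.19 W.
P_in = P_out/η = 191.19/0.955 = 200.20 W.
I_in = P_in/V_in = 200.20/230 = 0.870 A.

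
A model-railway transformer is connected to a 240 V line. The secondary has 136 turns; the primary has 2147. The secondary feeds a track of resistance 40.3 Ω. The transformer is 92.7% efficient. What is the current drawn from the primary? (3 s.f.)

I_p ≈ 0.0258 A

V_s = 240 × 136/2147 = 15.203 V.
I_s = V_s/R = 15.203/40.3 = 0.37724 A.
P_out = V_s I_s = 15.203 × 0.37724 = 5.7350 W.
P_in = P_out/η = 5.7350/0.927 = 6.1866 W.
I_p = P_in/V_p = 6.1866/240 = 0.0258 A.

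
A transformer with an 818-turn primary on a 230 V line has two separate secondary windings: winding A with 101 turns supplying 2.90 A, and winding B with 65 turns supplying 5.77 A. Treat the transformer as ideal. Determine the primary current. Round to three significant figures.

V_A = 230 × 101/818 = 28.399 V; V_B = 230 × 65/818 = 18.276 V.
P_out = V_A I_A + V_B I_B = 28.399×2.90 + 18.276×5.77 = 82.356 + 105.45 = 187.81 W.
Ideal ⇒ P_in = P_out, so I_p = P_out/V_p = 187.81/230 = 0.817 A.

I_p ≈ 0.817 A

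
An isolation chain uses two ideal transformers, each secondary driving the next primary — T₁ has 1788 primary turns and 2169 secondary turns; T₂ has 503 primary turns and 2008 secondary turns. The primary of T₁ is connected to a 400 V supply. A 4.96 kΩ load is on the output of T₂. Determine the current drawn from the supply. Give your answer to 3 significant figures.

I_supply ≈ 1.89 A

After T₁: V = 400.00 × 2169/1788 = 485.23 V.
After T₂: V = 485.23 × 2008/503 = 1937.1 V.
I_load = 1937.1/4960 = 0.39054 A, so P_out = 1937.1 × 0.39054 = 756.51 W.
All ideal ⇒ P_in = P_out, so I_supply = 756.51/400 = 1.89 A.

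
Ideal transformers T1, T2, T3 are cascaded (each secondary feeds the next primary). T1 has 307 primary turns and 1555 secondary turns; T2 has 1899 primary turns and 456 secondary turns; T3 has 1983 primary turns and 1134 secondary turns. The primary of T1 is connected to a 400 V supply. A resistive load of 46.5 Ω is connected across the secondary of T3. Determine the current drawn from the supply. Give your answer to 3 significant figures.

I_supply ≈ 4.16 A

After T1: V = 400.00 × 1555/307 = 2026.1 V.
After T2: V = 2026.1 × 456/1899 = 486.51 V.
After T3: V = 486.51 × 1134/1983 = 278.22 V.
I_load = 278.22/46.5 = 5.9831 A, so P_out = 278.22 × 5.9831 = 1664.6 W.
All ideal ⇒ P_in = P_out, so I_supply = 1664.6/400 = 4.16 A.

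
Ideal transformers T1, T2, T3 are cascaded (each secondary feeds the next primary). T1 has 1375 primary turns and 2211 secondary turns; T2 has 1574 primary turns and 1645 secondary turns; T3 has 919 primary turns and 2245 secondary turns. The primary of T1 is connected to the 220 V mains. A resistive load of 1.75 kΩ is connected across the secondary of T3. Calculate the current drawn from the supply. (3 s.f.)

After T1: V = 220.00 × 2211/1375 = 353.76 V.
After T2: V = 353.76 × 1645/1574 = 369.72 V.
After T3: V = 369.72 × 2245/919 = 903.17 V.
I_load = 903.17/1750 = 0.51610 A, so P_out = 903.17 × 0.51610 = 466.13 W.
All ideal ⇒ P_in = P_out, so I_supply = 466.13/220 = 2.12 A.

I_supply ≈ 2.12 A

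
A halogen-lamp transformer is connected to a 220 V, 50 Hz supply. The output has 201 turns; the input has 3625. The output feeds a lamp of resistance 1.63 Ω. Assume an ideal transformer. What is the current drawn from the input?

V_out = V_in × N_out/N_in = 220 × 201/3625 = 12.199 V.
I_out = V_out/R = 12.199/1.63 = 7.4838 A.
For an ideal transformer I_in N_in = I_out N_out, so I_in = 7.4838 × 201/3625 = 0.415 A.

I_in ≈ 0.415 A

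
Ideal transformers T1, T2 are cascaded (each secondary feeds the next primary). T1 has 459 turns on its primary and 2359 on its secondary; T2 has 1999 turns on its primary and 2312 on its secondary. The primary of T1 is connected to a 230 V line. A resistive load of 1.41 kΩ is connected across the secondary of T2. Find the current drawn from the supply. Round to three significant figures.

After T1: V = 230.00 × 2359/459 = 1182.1 V.
After T2: V = 1182.1 × 2312/1999 = 1367.2 V.
I_load = 1367.2/1410 = 0.96961 A, so P_out = 1367.2 × 0.96961 = 1325.6 W.
All ideal ⇒ P_in = P_out, so I_supply = 1325.6/230 = 5.76 A.

I_supply ≈ 5.76 A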